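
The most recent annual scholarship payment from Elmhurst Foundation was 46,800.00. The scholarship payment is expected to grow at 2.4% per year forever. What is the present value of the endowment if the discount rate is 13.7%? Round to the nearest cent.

424099.12

D₁ = D₀ × (1 + g) = 46,800.00 × 1.024 = 47,923.2000
Growing perpetuity: P = D₁ / (r − g) = 47,923.2000 / (0.137 − 0.024) = 424,099.12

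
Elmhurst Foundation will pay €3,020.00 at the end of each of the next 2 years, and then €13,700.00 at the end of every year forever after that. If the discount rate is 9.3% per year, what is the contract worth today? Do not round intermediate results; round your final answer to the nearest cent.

€128600.69

PV of 2-year annuity: €3,020.00 × [1 − (1+0.093)^−2] / 0.093 = 5290.97668
Perpetuity value at year 2: €13,700.00 / 0.093 = 147311.82796
PV of perpetuity: 147311.82796 / (1+0.093)^2 = 123309.71520
Total PV = 5290.97668 + 123309.71520 = 128600.69188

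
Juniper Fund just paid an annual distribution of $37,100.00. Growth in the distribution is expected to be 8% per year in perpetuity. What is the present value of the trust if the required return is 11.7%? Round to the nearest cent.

D₁ = D₀ × (1 + g) = $37,100.00 × 1.08 = $40,068.0000
Growing perpetuity: P = D₁ / (r − g) = $40,068.0000 / (0.117 − 0.08) = $1,082,918.92

$1082918.92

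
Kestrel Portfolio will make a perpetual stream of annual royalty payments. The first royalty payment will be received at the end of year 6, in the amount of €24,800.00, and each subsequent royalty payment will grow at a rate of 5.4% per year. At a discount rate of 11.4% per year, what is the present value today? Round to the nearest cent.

Value at end of year 5: C₁ / (r − g) = €24,800.00 / (0.114 − 0.054) = €413,333.3333
Discount to today: PV = €413,333.3333 / (1 + 0.114)^5 = €413,333.3333 / 1.715639 = €240,920.90

€240920.90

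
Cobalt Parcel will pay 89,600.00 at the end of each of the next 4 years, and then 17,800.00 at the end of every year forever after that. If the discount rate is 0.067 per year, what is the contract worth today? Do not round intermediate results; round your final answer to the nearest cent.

510529.62

PV of 4-year annuity: 89,600.00 × [1 − (1+0.067)^−4] / 0.067 = 305560.93428
Perpetuity value at year 4: 17,800.00 / 0.067 = 265671.64179
PV of perpetuity: 265671.64179 / (1+0.067)^4 = 204968.68833
Total PV = 305560.93428 + 204968.68833 = 510529.62261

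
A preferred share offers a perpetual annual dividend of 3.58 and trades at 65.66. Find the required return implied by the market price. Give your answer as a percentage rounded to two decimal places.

5.45%

P = C/r ⇒ r = C/P = 3.58/65.66 = 0.054523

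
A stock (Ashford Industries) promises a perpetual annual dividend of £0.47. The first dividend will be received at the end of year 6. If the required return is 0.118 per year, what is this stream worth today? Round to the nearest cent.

Value at end of year 5: C / r = £0.47 / 0.118 = £3.9831
Discount to today: PV = £3.9831 / (1 + 0.118)^5 = £3.9831 / 1.746663 = £2.28

£2.28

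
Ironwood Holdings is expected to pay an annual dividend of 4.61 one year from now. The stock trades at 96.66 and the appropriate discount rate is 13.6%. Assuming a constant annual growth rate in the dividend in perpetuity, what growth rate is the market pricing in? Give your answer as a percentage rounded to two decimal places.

P = D₁/(r−g) ⇒ g = r − D₁/P = 0.136 − 4.61/96.66 = 0.088307

8.83%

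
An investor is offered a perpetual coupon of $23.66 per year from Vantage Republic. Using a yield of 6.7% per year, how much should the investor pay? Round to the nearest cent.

Level perpetuity: PV = C / r = $23.66 / 0.067 = $353.13

$353.13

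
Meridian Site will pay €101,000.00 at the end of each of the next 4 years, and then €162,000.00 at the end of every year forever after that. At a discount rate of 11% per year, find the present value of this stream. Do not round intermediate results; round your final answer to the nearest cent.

PV of 4-year annuity: €101,000.00 × [1 − (1+0.11)^−4] / 0.11 = 313347.01465
Perpetuity value at year 4: €162,000.00 / 0.11 = 1472727.27273
PV of perpetuity: 1472727.27273 / (1+0.11)^4 = 970131.07101
Total PV = 313347.01465 + 970131.07101 = 1283478.08566

€1283478.09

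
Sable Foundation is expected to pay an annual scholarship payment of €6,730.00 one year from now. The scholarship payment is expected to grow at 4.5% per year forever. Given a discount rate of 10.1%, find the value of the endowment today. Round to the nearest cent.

Growing perpetuity: P = D₁ / (r − g) = €6,730.0000 / (0.101 − 0.045) = €120,178.57

€120178.57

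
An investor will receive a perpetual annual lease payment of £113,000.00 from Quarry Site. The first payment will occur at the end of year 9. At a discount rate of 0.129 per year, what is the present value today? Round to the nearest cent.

£331846.47

Value at end of year 8: C / r = £113,000.00 / 0.129 = £875,968.9922
Discount to today: PV = £875,968.9922 / (1 + 0.129)^8 = £875,968.9922 / 2.639682 = £331,846.47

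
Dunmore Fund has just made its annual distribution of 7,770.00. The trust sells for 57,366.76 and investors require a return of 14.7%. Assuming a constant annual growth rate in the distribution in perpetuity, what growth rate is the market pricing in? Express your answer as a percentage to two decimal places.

1.02%

P = D₀(1+g)/(r−g) ⇒ P(r−g) = D₀(1+g) ⇒ g(P+D₀) = P·r − D₀
g = (P·r − D₀)/(P + D₀) = (57,366.76×0.147 − 7,770.00) / (57,366.76 + 7,770.00) = 0.010177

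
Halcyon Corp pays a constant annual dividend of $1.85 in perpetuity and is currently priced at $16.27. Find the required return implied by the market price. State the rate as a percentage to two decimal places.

11.37%

P = C/r ⇒ r = C/P = $1.85/$16.27 = 0.113706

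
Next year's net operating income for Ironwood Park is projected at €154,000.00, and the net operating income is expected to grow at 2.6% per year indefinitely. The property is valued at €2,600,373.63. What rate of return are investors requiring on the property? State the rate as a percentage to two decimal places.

8.52%

P = D₁/(r − g) ⇒ r = D₁/P + g = €154,000.0000/€2,600,373.63 + 0.026 = 0.059222 + 0.026 = 0.085222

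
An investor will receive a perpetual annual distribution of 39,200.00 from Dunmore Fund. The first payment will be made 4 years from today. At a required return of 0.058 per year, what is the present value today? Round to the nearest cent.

Value at end of year 3: C / r = 39,200.00 / 0.058 = 675,862.0690
Discount to today: PV = 675,862.0690 / (1 + 0.058)^3 = 675,862.0690 / 1.184287 = 570,691.06

570691.06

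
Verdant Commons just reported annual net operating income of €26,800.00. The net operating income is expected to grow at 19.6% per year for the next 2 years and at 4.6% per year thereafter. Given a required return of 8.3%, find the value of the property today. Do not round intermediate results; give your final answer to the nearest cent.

D_1 = 32052.80000
D_2 = 38335.14880
Terminal value at year 2: TV = D_2×(1+g_2)/(r−g_2) = 40098.56564/0.037 = 1083745.01743
P_0 = D_1/(1+r)^1 + D_2/(1+r)^2 + TV/(1+r)^2
    = 29596.30656 + 32684.37917 + 923996.23274 = 986276.91847

€986276.92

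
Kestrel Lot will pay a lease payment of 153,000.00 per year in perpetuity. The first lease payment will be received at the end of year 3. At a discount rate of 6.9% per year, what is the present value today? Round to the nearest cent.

1940380.63

Value at end of year 2: C / r = 153,000.00 / 0.069 = 2,217,391.3043
Discount to today: PV = 2,217,391.3043 / (1 + 0.069)^2 = 2,217,391.3043 / 1.142761 = 1,940,380.63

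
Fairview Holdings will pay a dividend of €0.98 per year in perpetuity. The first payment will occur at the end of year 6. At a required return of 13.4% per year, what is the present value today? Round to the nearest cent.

€3.90

Value at end of year 5: C / r = €0.98 / 0.134 = €7.3134
Discount to today: PV = €7.3134 / (1 + 0.134)^5 = €7.3134 / 1.875276 = €3.90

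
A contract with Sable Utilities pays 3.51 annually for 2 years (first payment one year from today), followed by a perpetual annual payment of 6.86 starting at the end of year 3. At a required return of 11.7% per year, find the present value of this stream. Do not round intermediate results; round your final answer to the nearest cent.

52.95

PV of 2-year annuity: 3.51 × [1 − (1+0.117)^−2] / 0.117 = 5.95555
Perpetuity value at year 2: 6.86 / 0.117 = 58.63248
PV of perpetuity: 58.63248 / (1+0.117)^2 = 46.99286
Total PV = 5.95555 + 46.99286 = 52.94841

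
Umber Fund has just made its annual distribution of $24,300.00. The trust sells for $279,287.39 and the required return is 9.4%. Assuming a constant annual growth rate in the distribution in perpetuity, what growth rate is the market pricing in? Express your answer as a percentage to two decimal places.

P = D₀(1+g)/(r−g) ⇒ P(r−g) = D₀(1+g) ⇒ g(P+D₀) = P·r − D₀
g = (P·r − D₀)/(P + D₀) = ($279,287.39×0.094 − $24,300.00) / ($279,287.39 + $24,300.00) = 0.006433

0.64%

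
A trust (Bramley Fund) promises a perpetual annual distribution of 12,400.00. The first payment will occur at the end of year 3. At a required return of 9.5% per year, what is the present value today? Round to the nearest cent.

Value at end of year 2: C / r = 12,400.00 / 0.095 = 130,526.3158
Discount to today: PV = 130,526.3158 / (1 + 0.095)^2 = 130,526.3158 / 1.199025 = 108,860.38

108860.38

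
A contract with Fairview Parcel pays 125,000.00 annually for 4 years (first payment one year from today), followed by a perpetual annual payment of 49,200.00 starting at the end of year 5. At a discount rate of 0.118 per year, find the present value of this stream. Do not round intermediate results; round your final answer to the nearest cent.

648153.39

PV of 4-year annuity: 125,000.00 × [1 − (1+0.118)^−4] / 0.118 = 381273.48401
Perpetuity value at year 4: 49,200.00 / 0.118 = 416949.15254
PV of perpetuity: 416949.15254 / (1+0.118)^4 = 266879.90924
Total PV = 381273.48401 + 266879.90924 = 648153.39324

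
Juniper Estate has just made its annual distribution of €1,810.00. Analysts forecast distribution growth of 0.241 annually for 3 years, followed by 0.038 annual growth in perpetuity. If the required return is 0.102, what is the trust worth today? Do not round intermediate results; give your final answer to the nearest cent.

D_1 = 2246.21000
D_2 = 2787.54661
D_3 = 3459.34534
Terminal value at year 3: TV = D_3×(1+g_2)/(r−g_2) = 3590.80047/0.064 = 56106.25728
P_0 = D_1/(1+r)^1 + D_2/(1+r)^2 + D_3/(1+r)^3 + TV/(1+r)^3
    = 2038.30309 + 2295.40302 + 2584.93208 + 41924.36712 = 48843.00531

€48843.01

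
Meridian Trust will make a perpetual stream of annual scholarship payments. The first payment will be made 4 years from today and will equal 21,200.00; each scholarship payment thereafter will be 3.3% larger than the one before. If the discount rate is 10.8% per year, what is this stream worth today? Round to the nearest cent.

207804.68

Value at end of year 3: C₁ / (r − g) = 21,200.00 / (0.108 − 0.033) = 282,666.6667
Discount to today: PV = 282,666.6667 / (1 + 0.108)^3 = 282,666.6667 / 1.360252 = 207,804.68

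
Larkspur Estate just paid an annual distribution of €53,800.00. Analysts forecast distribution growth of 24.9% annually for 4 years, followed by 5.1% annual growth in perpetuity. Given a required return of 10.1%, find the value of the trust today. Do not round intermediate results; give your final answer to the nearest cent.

D_1 = 67196.20000
D_2 = 83928.05380
D_3 = 104826.13920
D_4 = 130927.84786
Terminal value at year 4: TV = D_4×(1+g_2)/(r−g_2) = 137605.16810/0.05 = 2752103.36193
P_0 = D_1/(1+r)^1 + D_2/(1+r)^2 + D_3/(1+r)^3 + D_4/(1+r)^4 + TV/(1+r)^4
    = 61031.97094 + 69236.08692 + 78543.02685 + 89101.03591 + 1872903.77482 = 2170815.89543

€2170815.90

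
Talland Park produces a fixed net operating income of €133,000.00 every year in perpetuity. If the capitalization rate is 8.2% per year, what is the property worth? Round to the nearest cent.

€1621951.22

Level perpetuity: PV = C / r = €133,000.00 / 0.082 = €1,621,951.22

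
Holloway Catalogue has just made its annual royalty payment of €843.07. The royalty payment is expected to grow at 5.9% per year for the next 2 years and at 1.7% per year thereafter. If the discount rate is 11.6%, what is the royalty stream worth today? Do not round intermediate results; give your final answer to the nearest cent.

€9357.69

D_1 = 892.81113
D_2 = 945.48699
Terminal value at year 2: TV = D_2×(1+g_2)/(r−g_2) = 961.56027/0.099 = 9712.72995
P_0 = D_1/(1+r)^1 + D_2/(1+r)^2 + TV/(1+r)^2
    = 800.00997 + 759.14925 + 7798.53319 = 9357.69241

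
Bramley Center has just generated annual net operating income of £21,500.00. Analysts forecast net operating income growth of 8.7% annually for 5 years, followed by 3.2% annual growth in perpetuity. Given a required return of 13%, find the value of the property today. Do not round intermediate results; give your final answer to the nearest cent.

D_1 = 23370.50000
D_2 = 25403.73350
D_3 = 27613.85831
D_4 = 30016.26399
D_5 = 32627.67895
Terminal value at year 5: TV = D_5×(1+g_2)/(r−g_2) = 33671.76468/0.098 = 343589.43552
P_0 = D_1/(1+r)^1 + D_2/(1+r)^2 + D_3/(1+r)^3 + D_4/(1+r)^4 + D_5/(1+r)^5 + TV/(1+r)^5
    = 20681.85841 + 19894.84964 + 19137.78899 + 18409.53684 + 17708.99694 + 186486.58004 = 282319.61084

£282319.61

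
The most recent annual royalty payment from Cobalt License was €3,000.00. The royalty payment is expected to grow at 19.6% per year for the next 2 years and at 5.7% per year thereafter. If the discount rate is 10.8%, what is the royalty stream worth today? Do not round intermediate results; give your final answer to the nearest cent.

€79178.81

D_1 = 3588.00000
D_2 = 4291.24800
Terminal value at year 2: TV = D_2×(1+g_2)/(r−g_2) = 4535.84914/0.051 = 88938.21835
P_0 = D_1/(1+r)^1 + D_2/(1+r)^2 + TV/(1+r)^2
    = 3238.26715 + 3495.45804 + 72445.08135 = 79178.80654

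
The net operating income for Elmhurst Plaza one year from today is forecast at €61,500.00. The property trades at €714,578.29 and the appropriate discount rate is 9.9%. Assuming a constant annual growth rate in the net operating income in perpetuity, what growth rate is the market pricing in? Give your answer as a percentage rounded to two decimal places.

1.29%

P = D₁/(r−g) ⇒ g = r − D₁/P = 0.099 − €61,500.00/€714,578.29 = 0.012935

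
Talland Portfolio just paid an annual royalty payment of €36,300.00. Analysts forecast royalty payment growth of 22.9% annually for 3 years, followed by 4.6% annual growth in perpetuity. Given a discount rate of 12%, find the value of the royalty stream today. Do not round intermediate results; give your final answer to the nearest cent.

€809471.72

D_1 = 44612.70000
D_2 = 54829.00830
D_3 = 67384.85120
Terminal value at year 3: TV = D_3×(1+g_2)/(r−g_2) = 70484.55436/0.074 = 952493.97778
P_0 = D_1/(1+r)^1 + D_2/(1+r)^2 + D_3/(1+r)^3 + TV/(1+r)^3
    = 39832.76786 + 43709.34973 + 47963.20609 + 677966.39955 = 809471.72322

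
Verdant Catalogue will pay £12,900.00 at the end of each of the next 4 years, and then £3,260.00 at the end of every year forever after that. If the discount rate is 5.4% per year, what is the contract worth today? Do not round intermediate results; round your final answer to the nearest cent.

PV of 4-year annuity: £12,900.00 × [1 − (1+0.054)^−4] / 0.054 = 45320.91378
Perpetuity value at year 4: £3,260.00 / 0.054 = 60370.37037
PV of perpetuity: 60370.37037 / (1+0.054)^4 = 48917.17820
Total PV = 45320.91378 + 48917.17820 = 94238.09199

£94238.09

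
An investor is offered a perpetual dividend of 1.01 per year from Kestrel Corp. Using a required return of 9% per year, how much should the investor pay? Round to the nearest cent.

Level perpetuity: PV = C / r = 1.01 / 0.09 = 11.22

11.22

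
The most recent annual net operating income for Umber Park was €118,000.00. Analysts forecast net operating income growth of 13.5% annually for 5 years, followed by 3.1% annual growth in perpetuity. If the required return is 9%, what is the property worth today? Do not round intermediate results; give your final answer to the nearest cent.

D_1 = 133930.00000
D_2 = 152010.55000
D_3 = 172531.97425
D_4 = 195823.79077
D_5 = 222260.00253
Terminal value at year 5: TV = D_5×(1+g_2)/(r−g_2) = 229150.06261/0.059 = 3883899.36621
P_0 = D_1/(1+r)^1 + D_2/(1+r)^2 + D_3/(1+r)^3 + D_4/(1+r)^4 + D_5/(1+r)^5 + TV/(1+r)^5
    = 122871.55963 + 127944.23870 + 133226.34030 + 138726.51031 + 144453.75156 + 2524268.09933 = 3191490.49983

€3191490.50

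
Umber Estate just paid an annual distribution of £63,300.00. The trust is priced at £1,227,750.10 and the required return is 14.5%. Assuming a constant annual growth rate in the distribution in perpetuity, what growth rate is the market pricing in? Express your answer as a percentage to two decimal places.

8.89%

P = D₀(1+g)/(r−g) ⇒ P(r−g) = D₀(1+g) ⇒ g(P+D₀) = P·r − D₀
g = (P·r − D₀)/(P + D₀) = (£1,227,750.10×0.145 − £63,300.00) / (£1,227,750.10 + £63,300.00) = 0.088861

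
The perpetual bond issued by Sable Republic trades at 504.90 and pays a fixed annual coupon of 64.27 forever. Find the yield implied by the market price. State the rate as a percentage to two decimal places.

12.73%

P = C/r ⇒ r = C/P = 64.27/504.90 = 0.127293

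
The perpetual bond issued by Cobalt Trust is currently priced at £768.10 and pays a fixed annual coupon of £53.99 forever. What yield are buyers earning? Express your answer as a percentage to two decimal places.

7.03%

P = C/r ⇒ r = C/P = £53.99/£768.10 = 0.070290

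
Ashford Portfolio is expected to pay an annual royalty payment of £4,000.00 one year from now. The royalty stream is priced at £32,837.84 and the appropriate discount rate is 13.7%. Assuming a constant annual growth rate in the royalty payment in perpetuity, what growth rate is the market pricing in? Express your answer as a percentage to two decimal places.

1.52%

P = D₁/(r−g) ⇒ g = r − D₁/P = 0.137 − £4,000.00/£32,837.84 = 0.015189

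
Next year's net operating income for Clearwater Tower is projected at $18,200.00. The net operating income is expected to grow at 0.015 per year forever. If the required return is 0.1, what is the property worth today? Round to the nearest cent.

$214117.65

Growing perpetuity: P = D₁ / (r − g) = $18,200.0000 / (0.1 − 0.015) = $214,117.65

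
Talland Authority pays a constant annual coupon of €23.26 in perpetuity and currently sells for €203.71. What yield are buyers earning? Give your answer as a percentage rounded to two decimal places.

P = C/r ⇒ r = C/P = €23.26/€203.71 = 0.114182

11.42%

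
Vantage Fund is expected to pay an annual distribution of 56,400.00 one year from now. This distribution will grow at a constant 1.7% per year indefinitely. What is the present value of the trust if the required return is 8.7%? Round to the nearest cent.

Growing perpetuity: P = D₁ / (r − g) = 56,400.0000 / (0.087 − 0.017) = 805,714.29

805714.29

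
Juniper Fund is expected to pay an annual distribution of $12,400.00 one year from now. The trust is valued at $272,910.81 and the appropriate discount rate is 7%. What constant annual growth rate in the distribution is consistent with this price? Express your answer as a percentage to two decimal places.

P = D₁/(r−g) ⇒ g = r − D₁/P = 0.07 − $12,400.00/$272,910.81 = 0.024564

2.46%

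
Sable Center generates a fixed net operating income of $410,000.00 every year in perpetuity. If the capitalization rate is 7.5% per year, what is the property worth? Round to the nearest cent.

$5466666.67

Level perpetuity: PV = C / r = $410,000.00 / 0.075 = $5,466,666.67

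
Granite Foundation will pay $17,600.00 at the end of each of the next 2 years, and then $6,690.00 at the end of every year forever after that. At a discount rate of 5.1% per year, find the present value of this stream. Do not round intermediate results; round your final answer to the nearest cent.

$151433.93

PV of 2-year annuity: $17,600.00 × [1 − (1+0.051)^−2] / 0.051 = 32679.31135
Perpetuity value at year 2: $6,690.00 / 0.051 = 131176.47059
PV of perpetuity: 131176.47059 / (1+0.051)^2 = 118754.61872
Total PV = 32679.31135 + 118754.61872 = 151433.93007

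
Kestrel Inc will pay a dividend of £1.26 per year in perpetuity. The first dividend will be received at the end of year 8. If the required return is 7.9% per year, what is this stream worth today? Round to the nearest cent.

Value at end of year 7: C / r = £1.26 / 0.079 = £15.9494
Discount to today: PV = £15.9494 / (1 + 0.079)^7 = £15.9494 / 1.702747 = £9.37

£9.37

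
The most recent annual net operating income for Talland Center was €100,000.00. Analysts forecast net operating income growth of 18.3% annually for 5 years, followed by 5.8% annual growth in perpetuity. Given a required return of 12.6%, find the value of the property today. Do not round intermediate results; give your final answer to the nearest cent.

€2572885.55

D_1 = 118300.00000
D_2 = 139948.90000
D_3 = 165559.54870
D_4 = 195856.94611
D_5 = 231698.76725
Terminal value at year 5: TV = D_5×(1+g_2)/(r−g_2) = 245137.29575/0.068 = 3604960.23163
P_0 = D_1/(1+r)^1 + D_2/(1+r)^2 + D_3/(1+r)^3 + D_4/(1+r)^4 + D_5/(1+r)^5 + TV/(1+r)^5
    = 105062.16696 + 110380.58927 + 115968.23899 + 121838.74487 + 128006.42556 + 1991629.38599 = 2572885.55165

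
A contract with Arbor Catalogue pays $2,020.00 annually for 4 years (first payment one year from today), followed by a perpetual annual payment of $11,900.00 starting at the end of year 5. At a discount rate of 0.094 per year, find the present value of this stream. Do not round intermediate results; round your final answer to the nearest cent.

$94866.34

PV of 4-year annuity: $2,020.00 × [1 − (1+0.094)^−4] / 0.094 = 6487.18668
Perpetuity value at year 4: $11,900.00 / 0.094 = 126595.74468
PV of perpetuity: 126595.74468 / (1+0.094)^4 = 88379.14989
Total PV = 6487.18668 + 88379.14989 = 94866.33657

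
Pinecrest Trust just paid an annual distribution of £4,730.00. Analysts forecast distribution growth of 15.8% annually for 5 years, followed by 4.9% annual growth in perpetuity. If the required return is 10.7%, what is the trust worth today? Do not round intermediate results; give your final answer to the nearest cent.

D_1 = 5477.34000
D_2 = 6342.75972
D_3 = 7344.91576
D_4 = 8505.41245
D_5 = 9849.26761
Terminal value at year 5: TV = D_5×(1+g_2)/(r−g_2) = 10331.88172/0.058 = 178135.89180
P_0 = D_1/(1+r)^1 + D_2/(1+r)^2 + D_3/(1+r)^3 + D_4/(1+r)^4 + D_5/(1+r)^5 + TV/(1+r)^5
    = 4947.91328 + 5175.86592 + 5414.32045 + 5663.76069 + 5924.69275 + 107155.21893 = 134281.77202

£134281.77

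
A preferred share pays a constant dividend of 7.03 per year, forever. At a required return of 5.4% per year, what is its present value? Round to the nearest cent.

Level perpetuity: PV = C / r = 7.03 / 0.054 = 130.19

130.19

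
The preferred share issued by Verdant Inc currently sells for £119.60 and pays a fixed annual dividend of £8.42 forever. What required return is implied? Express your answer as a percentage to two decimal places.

P = C/r ⇒ r = C/P = £8.42/£119.60 = 0.070401

7.04%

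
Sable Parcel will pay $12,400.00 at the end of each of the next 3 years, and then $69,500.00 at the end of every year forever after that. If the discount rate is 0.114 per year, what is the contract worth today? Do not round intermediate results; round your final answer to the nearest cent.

$471078.06

PV of 3-year annuity: $12,400.00 × [1 − (1+0.114)^−3] / 0.114 = 30092.48962
Perpetuity value at year 3: $69,500.00 / 0.114 = 609649.12281
PV of perpetuity: 609649.12281 / (1+0.114)^3 = 440985.57213
Total PV = 30092.48962 + 440985.57213 = 471078.06174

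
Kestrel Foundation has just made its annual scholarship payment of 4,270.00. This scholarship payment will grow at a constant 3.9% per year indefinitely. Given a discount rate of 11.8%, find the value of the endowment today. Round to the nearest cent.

D₁ = D₀ × (1 + g) = 4,270.00 × 1.039 = 4,436.5300
Growing perpetuity: P = D₁ / (r − g) = 4,436.5300 / (0.118 − 0.039) = 56,158.61

56158.61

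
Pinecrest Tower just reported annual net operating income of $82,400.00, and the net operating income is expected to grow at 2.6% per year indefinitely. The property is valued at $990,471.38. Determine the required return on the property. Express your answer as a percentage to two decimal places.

D₁ = $82,400.00 × 1.026 = $84,542.4000
P = D₁/(r − g) ⇒ r = D₁/P + g = $84,542.4000/$990,471.38 + 0.026 = 0.085356 + 0.026 = 0.111356

11.14%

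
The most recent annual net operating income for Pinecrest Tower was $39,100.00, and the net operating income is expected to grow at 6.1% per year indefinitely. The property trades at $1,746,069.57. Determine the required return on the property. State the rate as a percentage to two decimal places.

8.48%

D₁ = $39,100.00 × 1.061 = $41,485.1000
P = D₁/(r − g) ⇒ r = D₁/P + g = $41,485.1000/$1,746,069.57 + 0.061 = 0.023759 + 0.061 = 0.084759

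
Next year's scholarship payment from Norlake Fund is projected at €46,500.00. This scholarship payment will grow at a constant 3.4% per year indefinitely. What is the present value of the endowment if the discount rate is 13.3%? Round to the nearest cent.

€469696.97

Growing perpetuity: P = D₁ / (r − g) = €46,500.0000 / (0.133 − 0.034) = €469,696.97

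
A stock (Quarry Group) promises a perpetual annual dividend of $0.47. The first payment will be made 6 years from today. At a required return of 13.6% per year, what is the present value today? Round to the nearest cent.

$1.83

Value at end of year 5: C / r = $0.47 / 0.136 = $3.4559
Discount to today: PV = $3.4559 / (1 + 0.136)^5 = $3.4559 / 1.891872 = $1.83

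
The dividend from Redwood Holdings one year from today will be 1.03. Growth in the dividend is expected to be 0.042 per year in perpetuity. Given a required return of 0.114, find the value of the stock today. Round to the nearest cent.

14.31

Growing perpetuity: P = D₁ / (r − g) = 1.0300 / (0.114 − 0.042) = 14.31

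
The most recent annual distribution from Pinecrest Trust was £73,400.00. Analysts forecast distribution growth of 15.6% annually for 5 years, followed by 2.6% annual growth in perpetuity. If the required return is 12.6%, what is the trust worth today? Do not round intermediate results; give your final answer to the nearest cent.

D_1 = 84850.40000
D_2 = 98087.06240
D_3 = 113388.64413
D_4 = 131077.27262
D_5 = 151525.32715
Terminal value at year 5: TV = D_5×(1+g_2)/(r−g_2) = 155464.98565/0.1 = 1554649.85654
P_0 = D_1/(1+r)^1 + D_2/(1+r)^2 + D_3/(1+r)^3 + D_4/(1+r)^4 + D_5/(1+r)^5 + TV/(1+r)^5
    = 75355.59503 + 77363.29294 + 79424.48192 + 81540.58712 + 83713.07168 + 858896.11542 = 1256293.14411

£1256293.14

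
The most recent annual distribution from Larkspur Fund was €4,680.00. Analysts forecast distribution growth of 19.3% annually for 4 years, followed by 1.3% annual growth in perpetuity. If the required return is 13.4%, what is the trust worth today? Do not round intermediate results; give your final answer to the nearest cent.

D_1 = 5583.24000
D_2 = 6660.80532
D_3 = 7946.34075
D_4 = 9479.98451
Terminal value at year 4: TV = D_4×(1+g_2)/(r−g_2) = 9603.22431/0.121 = 79365.49016
P_0 = D_1/(1+r)^1 + D_2/(1+r)^2 + D_3/(1+r)^3 + D_4/(1+r)^4 + TV/(1+r)^4
    = 4923.49206 + 5179.65259 + 5449.14068 + 5732.64977 + 47993.17531 = 69278.11041

€69278.11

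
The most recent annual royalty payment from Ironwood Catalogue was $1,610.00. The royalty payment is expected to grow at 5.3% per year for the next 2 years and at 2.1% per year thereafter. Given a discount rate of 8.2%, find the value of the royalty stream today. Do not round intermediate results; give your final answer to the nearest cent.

$28614.25

D_1 = 1695.33000
D_2 = 1785.18249
Terminal value at year 2: TV = D_2×(1+g_2)/(r−g_2) = 1822.67132/0.061 = 29879.85774
P_0 = D_1/(1+r)^1 + D_2/(1+r)^2 + TV/(1+r)^2
    = 1566.84843 + 1524.85342 + 25522.54651 = 28614.24836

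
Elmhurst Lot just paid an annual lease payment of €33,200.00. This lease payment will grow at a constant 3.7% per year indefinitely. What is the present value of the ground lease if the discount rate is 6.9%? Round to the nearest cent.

D₁ = D₀ × (1 + g) = €33,200.00 × 1.037 = €34,428.4000
Growing perpetuity: P = D₁ / (r − g) = €34,428.4000 / (0.069 − 0.037) = €1,075,887.50

€1075887.50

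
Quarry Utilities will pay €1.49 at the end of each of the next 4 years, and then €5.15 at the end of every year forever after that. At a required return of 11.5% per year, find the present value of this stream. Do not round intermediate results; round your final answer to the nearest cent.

€33.55

PV of 4-year annuity: €1.49 × [1 − (1+0.115)^−4] / 0.115 = 4.57372
Perpetuity value at year 4: €5.15 / 0.115 = 44.78261
PV of perpetuity: 44.78261 / (1+0.115)^4 = 28.97410
Total PV = 4.57372 + 28.97410 = 33.54782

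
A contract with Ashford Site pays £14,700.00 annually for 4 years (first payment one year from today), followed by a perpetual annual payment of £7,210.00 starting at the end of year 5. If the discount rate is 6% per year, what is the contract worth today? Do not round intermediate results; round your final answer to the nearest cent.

£146120.31

PV of 4-year annuity: £14,700.00 × [1 − (1+0.06)^−4] / 0.06 = 50937.05251
Perpetuity value at year 4: £7,210.00 / 0.06 = 120166.66667
PV of perpetuity: 120166.66667 / (1+0.06)^4 = 95183.25520
Total PV = 50937.05251 + 95183.25520 = 146120.30771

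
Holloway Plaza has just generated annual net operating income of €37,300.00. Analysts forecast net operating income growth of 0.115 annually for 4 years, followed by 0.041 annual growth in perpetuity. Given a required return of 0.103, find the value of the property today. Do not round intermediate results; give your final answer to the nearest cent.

€807283.65

D_1 = 41589.50000
D_2 = 46372.29250
D_3 = 51705.10614
D_4 = 57651.19334
Terminal value at year 4: TV = D_4×(1+g_2)/(r−g_2) = 60014.89227/0.062 = 967982.13339
P_0 = D_1/(1+r)^1 + D_2/(1+r)^2 + D_3/(1+r)^3 + D_4/(1+r)^4 + TV/(1+r)^4
    = 37705.80236 + 38116.01961 + 38530.69979 + 38949.89144 + 653981.24180 = 807283.65499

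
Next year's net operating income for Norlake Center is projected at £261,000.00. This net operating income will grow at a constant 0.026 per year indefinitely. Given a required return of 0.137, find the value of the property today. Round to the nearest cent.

£2351351.35

Growing perpetuity: P = D₁ / (r − g) = £261,000.0000 / (0.137 − 0.026) = £2,351,351.35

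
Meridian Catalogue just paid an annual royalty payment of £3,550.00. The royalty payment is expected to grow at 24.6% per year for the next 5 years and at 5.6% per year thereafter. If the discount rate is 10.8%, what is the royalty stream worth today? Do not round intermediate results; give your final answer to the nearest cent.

£155244.05

D_1 = 4423.30000
D_2 = 5511.43180
D_3 = 6867.24402
D_4 = 8556.58605
D_5 = 10661.50622
Terminal value at year 5: TV = D_5×(1+g_2)/(r−g_2) = 11258.55057/0.052 = 216510.58788
P_0 = D_1/(1+r)^1 + D_2/(1+r)^2 + D_3/(1+r)^3 + D_4/(1+r)^4 + D_5/(1+r)^5 + TV/(1+r)^5
    = 3992.14801 + 4489.36501 + 5048.50974 + 5677.29525 + 6384.39520 + 129652.33338 = 155244.04661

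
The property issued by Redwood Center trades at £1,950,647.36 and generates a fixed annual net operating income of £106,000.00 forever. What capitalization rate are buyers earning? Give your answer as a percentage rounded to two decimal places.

P = C/r ⇒ r = C/P = £106,000.00/£1,950,647.36 = 0.054341

5.43%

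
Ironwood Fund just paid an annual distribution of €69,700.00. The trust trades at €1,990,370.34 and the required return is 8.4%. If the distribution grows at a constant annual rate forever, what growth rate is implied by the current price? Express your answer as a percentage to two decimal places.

P = D₀(1+g)/(r−g) ⇒ P(r−g) = D₀(1+g) ⇒ g(P+D₀) = P·r − D₀
g = (P·r − D₀)/(P + D₀) = (€1,990,370.34×0.084 − €69,700.00) / (€1,990,370.34 + €69,700.00) = 0.047324

4.73%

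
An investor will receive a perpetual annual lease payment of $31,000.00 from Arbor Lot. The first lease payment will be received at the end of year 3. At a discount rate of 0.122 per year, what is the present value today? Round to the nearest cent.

$201844.14

Value at end of year 2: C / r = $31,000.00 / 0.122 = $254,098.3607
Discount to today: PV = $254,098.3607 / (1 + 0.122)^2 = $254,098.3607 / 1.258884 = $201,844.14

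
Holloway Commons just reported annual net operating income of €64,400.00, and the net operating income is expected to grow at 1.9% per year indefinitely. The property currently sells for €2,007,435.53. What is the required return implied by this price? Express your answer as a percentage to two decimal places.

D₁ = €64,400.00 × 1.019 = €65,623.6000
P = D₁/(r − g) ⇒ r = D₁/P + g = €65,623.6000/€2,007,435.53 + 0.019 = 0.032690 + 0.019 = 0.051690

5.17%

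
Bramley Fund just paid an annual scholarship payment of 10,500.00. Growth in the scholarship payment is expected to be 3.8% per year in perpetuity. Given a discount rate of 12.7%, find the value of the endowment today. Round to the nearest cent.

D₁ = D₀ × (1 + g) = 10,500.00 × 1.038 = 10,899.0000
Growing perpetuity: P = D₁ / (r − g) = 10,899.0000 / (0.127 − 0.038) = 122,460.67

122460.67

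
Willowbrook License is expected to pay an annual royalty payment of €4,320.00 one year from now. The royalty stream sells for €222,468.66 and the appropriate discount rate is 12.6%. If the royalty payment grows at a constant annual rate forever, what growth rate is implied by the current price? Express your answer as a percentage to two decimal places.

P = D₁/(r−g) ⇒ g = r − D₁/P = 0.126 − €4,320.00/€222,468.66 = 0.106582

10.66%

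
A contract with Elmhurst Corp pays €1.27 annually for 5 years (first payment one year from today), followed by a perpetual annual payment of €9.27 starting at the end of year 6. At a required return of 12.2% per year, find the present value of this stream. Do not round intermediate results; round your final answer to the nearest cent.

PV of 5-year annuity: €1.27 × [1 − (1+0.122)^−5] / 0.122 = 4.55547
Perpetuity value at year 5: €9.27 / 0.122 = 75.98361
PV of perpetuity: 75.98361 / (1+0.122)^5 = 42.73224
Total PV = 4.55547 + 42.73224 = 47.28771

€47.29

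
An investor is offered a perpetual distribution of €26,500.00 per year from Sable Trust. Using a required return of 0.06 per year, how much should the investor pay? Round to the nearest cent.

€441666.67

Level perpetuity: PV = C / r = €26,500.00 / 0.06 = €441,666.67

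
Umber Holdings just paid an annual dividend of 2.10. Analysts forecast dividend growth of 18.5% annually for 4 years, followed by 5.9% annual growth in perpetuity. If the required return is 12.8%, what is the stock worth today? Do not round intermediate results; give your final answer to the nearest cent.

48.77

D_1 = 2.48850
D_2 = 2.94887
D_3 = 3.49441
D_4 = 4.14088
Terminal value at year 4: TV = D_4×(1+g_2)/(r−g_2) = 4.38519/0.069 = 63.55351
P_0 = D_1/(1+r)^1 + D_2/(1+r)^2 + D_3/(1+r)^3 + D_4/(1+r)^4 + TV/(1+r)^4
    = 2.20612 + 2.31760 + 2.43471 + 2.55774 + 39.25574 = 48.77190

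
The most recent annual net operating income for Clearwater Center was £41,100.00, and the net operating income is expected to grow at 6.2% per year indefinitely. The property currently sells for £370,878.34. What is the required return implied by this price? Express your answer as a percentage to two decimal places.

D₁ = £41,100.00 × 1.062 = £43,648.2000
P = D₁/(r − g) ⇒ r = D₁/P + g = £43,648.2000/£370,878.34 + 0.062 = 0.117689 + 0.062 = 0.179689

17.97%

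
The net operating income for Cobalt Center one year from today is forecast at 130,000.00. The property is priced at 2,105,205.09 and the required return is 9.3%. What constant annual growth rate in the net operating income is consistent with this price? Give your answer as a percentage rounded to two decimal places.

P = D₁/(r−g) ⇒ g = r − D₁/P = 0.093 − 130,000.00/2,105,205.09 = 0.031248

3.12%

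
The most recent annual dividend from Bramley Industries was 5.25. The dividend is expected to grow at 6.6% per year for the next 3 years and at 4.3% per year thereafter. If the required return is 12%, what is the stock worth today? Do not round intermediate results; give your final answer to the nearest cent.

D_1 = 5.59650
D_2 = 5.96587
D_3 = 6.35962
Terminal value at year 3: TV = D_3×(1+g_2)/(r−g_2) = 6.63308/0.077 = 86.14389
P_0 = D_1/(1+r)^1 + D_2/(1+r)^2 + D_3/(1+r)^3 + TV/(1+r)^3
    = 4.99688 + 4.75595 + 4.52665 + 61.31552 = 75.59500

75.60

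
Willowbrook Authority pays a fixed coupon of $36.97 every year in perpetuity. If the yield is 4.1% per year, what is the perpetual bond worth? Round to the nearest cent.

$901.71

Level perpetuity: PV = C / r = $36.97 / 0.041 = $901.71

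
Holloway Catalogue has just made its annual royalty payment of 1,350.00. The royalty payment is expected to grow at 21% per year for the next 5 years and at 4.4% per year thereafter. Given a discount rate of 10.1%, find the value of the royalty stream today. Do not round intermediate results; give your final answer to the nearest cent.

48681.30

D_1 = 1633.50000
D_2 = 1976.53500
D_3 = 2391.60735
D_4 = 2893.84489
D_5 = 3501.55232
Terminal value at year 5: TV = D_5×(1+g_2)/(r−g_2) = 3655.62062/0.057 = 64133.69514
P_0 = D_1/(1+r)^1 + D_2/(1+r)^2 + D_3/(1+r)^3 + D_4/(1+r)^4 + D_5/(1+r)^5 + TV/(1+r)^5
    = 1483.65123 + 1630.53405 + 1791.95840 + 1969.36391 + 2164.33272 + 39641.46246 = 48681.30276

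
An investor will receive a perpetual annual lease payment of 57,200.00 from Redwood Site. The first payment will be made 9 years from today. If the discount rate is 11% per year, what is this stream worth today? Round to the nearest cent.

225641.78

Value at end of year 8: C / r = 57,200.00 / 0.11 = 520,000.0000
Discount to today: PV = 520,000.0000 / (1 + 0.11)^8 = 520,000.0000 / 2.304538 = 225,641.78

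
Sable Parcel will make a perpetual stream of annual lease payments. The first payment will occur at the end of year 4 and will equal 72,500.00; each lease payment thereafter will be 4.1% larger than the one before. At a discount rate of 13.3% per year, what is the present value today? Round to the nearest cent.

Value at end of year 3: C₁ / (r − g) = 72,500.00 / (0.133 − 0.041) = 788,043.4783
Discount to today: PV = 788,043.4783 / (1 + 0.133)^3 = 788,043.4783 / 1.454420 = 541,826.76

541826.76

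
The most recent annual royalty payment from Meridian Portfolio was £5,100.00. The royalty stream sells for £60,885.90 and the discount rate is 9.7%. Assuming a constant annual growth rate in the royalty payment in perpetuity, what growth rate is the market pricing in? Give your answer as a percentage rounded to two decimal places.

P = D₀(1+g)/(r−g) ⇒ P(r−g) = D₀(1+g) ⇒ g(P+D₀) = P·r − D₀
g = (P·r − D₀)/(P + D₀) = (£60,885.90×0.097 − £5,100.00) / (£60,885.90 + £5,100.00) = 0.012214

1.22%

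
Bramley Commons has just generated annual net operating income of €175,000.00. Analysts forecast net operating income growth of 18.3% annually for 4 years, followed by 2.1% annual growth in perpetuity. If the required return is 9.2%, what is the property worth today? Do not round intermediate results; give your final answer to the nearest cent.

D_1 = 207025.00000
D_2 = 244910.57500
D_3 = 289729.21022
D_4 = 342749.65570
Terminal value at year 4: TV = D_4×(1+g_2)/(r−g_2) = 349947.39847/0.071 = 4928836.59811
P_0 = D_1/(1+r)^1 + D_2/(1+r)^2 + D_3/(1+r)^3 + D_4/(1+r)^4 + TV/(1+r)^4
    = 189583.33333 + 205381.94444 + 222497.10648 + 241038.53202 + 3466201.98865 = 4324702.90493

€4324702.90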